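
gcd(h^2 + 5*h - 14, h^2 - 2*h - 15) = 1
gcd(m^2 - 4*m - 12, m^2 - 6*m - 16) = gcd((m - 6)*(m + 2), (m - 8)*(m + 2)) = m + 2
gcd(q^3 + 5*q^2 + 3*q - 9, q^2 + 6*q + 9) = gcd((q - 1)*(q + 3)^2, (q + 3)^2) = q^2 + 6*q + 9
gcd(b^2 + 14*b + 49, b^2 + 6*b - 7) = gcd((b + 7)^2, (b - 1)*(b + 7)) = b + 7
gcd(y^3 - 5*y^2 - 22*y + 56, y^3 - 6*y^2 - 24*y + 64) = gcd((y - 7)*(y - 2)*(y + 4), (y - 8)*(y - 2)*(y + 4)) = y^2 + 2*y - 8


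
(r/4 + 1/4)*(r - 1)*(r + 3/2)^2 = r^4/4 + 3*r^3/4 + 5*r^2/16 - 3*r/4 - 9/16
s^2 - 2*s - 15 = (s - 5)*(s + 3)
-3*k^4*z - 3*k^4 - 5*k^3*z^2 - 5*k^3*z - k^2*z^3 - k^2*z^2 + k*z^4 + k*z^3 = (-3*k + z)*(k + z)^2*(k*z + k)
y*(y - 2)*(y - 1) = y^3 - 3*y^2 + 2*y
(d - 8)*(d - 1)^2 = d^3 - 10*d^2 + 17*d - 8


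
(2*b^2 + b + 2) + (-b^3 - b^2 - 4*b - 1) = -b^3 + b^2 - 3*b + 1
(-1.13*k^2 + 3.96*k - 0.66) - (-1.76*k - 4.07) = -1.13*k^2 + 5.72*k + 3.41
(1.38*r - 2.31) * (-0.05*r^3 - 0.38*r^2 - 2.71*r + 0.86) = -0.069*r^4 - 0.4089*r^3 - 2.862*r^2 + 7.4469*r - 1.9866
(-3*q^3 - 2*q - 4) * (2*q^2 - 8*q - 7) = -6*q^5 + 24*q^4 + 17*q^3 + 8*q^2 + 46*q + 28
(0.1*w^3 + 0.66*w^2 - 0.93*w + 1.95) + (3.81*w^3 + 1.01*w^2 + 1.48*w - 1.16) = 3.91*w^3 + 1.67*w^2 + 0.55*w + 0.79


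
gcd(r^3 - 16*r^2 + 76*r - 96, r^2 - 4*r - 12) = r - 6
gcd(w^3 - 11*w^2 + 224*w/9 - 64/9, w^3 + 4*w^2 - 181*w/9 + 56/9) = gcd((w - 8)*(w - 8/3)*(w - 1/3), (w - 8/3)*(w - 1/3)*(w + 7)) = w^2 - 3*w + 8/9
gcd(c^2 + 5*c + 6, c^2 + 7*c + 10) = c + 2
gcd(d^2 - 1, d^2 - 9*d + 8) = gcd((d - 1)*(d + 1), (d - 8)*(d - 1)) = d - 1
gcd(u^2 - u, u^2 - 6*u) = u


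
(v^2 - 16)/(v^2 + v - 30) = (v^2 - 16)/(v^2 + v - 30)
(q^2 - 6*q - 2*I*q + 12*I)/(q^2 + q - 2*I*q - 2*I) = (q - 6)/(q + 1)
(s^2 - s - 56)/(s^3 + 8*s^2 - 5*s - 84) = (s - 8)/(s^2 + s - 12)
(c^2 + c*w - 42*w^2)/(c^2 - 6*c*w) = (c + 7*w)/c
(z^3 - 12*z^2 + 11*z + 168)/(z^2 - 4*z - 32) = (z^2 - 4*z - 21)/(z + 4)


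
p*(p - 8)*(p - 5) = p^3 - 13*p^2 + 40*p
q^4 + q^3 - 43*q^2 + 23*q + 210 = (q - 5)*(q - 3)*(q + 2)*(q + 7)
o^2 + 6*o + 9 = (o + 3)^2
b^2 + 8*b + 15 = (b + 3)*(b + 5)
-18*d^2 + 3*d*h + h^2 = (-3*d + h)*(6*d + h)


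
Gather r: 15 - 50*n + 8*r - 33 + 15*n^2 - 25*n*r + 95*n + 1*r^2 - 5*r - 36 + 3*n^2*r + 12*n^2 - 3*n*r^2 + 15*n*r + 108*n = 27*n^2 + 153*n + r^2*(1 - 3*n) + r*(3*n^2 - 10*n + 3) - 54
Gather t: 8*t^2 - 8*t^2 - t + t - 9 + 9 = 0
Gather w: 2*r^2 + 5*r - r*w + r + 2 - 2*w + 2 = 2*r^2 + 6*r + w*(-r - 2) + 4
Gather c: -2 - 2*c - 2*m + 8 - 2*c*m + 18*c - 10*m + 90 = c*(16 - 2*m) - 12*m + 96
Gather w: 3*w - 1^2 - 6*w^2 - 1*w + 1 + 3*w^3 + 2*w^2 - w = 3*w^3 - 4*w^2 + w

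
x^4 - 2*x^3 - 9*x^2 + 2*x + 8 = (x - 4)*(x - 1)*(x + 1)*(x + 2)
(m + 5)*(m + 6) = m^2 + 11*m + 30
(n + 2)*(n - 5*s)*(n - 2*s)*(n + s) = n^4 - 6*n^3*s + 2*n^3 + 3*n^2*s^2 - 12*n^2*s + 10*n*s^3 + 6*n*s^2 + 20*s^3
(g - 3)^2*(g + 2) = g^3 - 4*g^2 - 3*g + 18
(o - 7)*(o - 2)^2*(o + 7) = o^4 - 4*o^3 - 45*o^2 + 196*o - 196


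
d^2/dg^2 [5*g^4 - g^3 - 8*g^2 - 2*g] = 60*g^2 - 6*g - 16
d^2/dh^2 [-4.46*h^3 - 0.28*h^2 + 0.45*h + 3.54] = -26.76*h - 0.56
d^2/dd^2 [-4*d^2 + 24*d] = -8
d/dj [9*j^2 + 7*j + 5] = 18*j + 7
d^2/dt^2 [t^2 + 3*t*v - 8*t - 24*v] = 2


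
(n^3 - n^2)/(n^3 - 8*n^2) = (n - 1)/(n - 8)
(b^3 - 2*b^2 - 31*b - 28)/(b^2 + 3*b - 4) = (b^2 - 6*b - 7)/(b - 1)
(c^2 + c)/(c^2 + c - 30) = c*(c + 1)/(c^2 + c - 30)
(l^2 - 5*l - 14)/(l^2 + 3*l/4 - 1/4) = 4*(l^2 - 5*l - 14)/(4*l^2 + 3*l - 1)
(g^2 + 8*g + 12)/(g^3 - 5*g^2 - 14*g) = (g + 6)/(g*(g - 7))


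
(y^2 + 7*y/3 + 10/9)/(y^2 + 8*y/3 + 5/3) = (y + 2/3)/(y + 1)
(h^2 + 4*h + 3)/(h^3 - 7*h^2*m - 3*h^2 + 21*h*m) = (h^2 + 4*h + 3)/(h*(h^2 - 7*h*m - 3*h + 21*m))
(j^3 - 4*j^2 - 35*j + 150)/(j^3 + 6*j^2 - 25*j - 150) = (j - 5)/(j + 5)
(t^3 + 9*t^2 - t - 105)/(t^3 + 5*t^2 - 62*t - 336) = (t^2 + 2*t - 15)/(t^2 - 2*t - 48)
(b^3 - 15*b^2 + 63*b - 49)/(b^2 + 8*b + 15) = (b^3 - 15*b^2 + 63*b - 49)/(b^2 + 8*b + 15)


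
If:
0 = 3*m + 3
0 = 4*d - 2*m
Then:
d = -1/2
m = -1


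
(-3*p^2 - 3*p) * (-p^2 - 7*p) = 3*p^4 + 24*p^3 + 21*p^2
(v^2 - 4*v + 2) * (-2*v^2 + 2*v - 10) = -2*v^4 + 10*v^3 - 22*v^2 + 44*v - 20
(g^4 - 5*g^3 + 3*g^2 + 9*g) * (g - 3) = g^5 - 8*g^4 + 18*g^3 - 27*g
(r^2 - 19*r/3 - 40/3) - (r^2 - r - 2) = -16*r/3 - 34/3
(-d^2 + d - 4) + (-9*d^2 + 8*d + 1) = -10*d^2 + 9*d - 3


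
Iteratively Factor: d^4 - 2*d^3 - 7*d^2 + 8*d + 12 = (d + 1)*(d^3 - 3*d^2 - 4*d + 12) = (d + 1)*(d + 2)*(d^2 - 5*d + 6) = (d - 2)*(d + 1)*(d + 2)*(d - 3)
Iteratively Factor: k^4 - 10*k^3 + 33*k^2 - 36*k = (k - 3)*(k^3 - 7*k^2 + 12*k) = (k - 4)*(k - 3)*(k^2 - 3*k) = (k - 4)*(k - 3)^2*(k)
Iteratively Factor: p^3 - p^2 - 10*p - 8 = (p - 4)*(p^2 + 3*p + 2) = (p - 4)*(p + 2)*(p + 1)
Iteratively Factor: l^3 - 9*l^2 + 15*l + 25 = (l - 5)*(l^2 - 4*l - 5) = (l - 5)^2*(l + 1)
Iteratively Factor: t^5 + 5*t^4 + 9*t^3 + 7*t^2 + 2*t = (t)*(t^4 + 5*t^3 + 9*t^2 + 7*t + 2) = t*(t + 1)*(t^3 + 4*t^2 + 5*t + 2) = t*(t + 1)^2*(t^2 + 3*t + 2) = t*(t + 1)^2*(t + 2)*(t + 1)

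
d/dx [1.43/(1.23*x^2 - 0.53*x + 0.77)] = (0.7579 - 3.5178*x)/(1.23*x^2 - 0.53*x + 0.77)^2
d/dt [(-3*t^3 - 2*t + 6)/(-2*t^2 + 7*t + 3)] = (6*t^4 - 42*t^3 - 31*t^2 + 24*t - 48)/(4*t^4 - 28*t^3 + 37*t^2 + 42*t + 9)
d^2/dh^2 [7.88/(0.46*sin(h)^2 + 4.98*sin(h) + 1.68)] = (-6.669632*sin(h)^4 - 54.154512*sin(h)^3 - 161.064048*sin(h)^2 + 174.236256*sin(h) + 378.674976)/(0.46*sin(h)^2 + 4.98*sin(h) + 1.68)^3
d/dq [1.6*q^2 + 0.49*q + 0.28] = 3.2*q + 0.49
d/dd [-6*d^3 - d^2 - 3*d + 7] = -18*d^2 - 2*d - 3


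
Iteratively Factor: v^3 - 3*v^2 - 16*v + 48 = (v - 3)*(v^2 - 16) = (v - 4)*(v - 3)*(v + 4)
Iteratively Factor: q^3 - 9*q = (q)*(q^2 - 9) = q*(q - 3)*(q + 3)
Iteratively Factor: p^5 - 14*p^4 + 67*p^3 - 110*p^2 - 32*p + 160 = (p + 1)*(p^4 - 15*p^3 + 82*p^2 - 192*p + 160) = (p - 4)*(p + 1)*(p^3 - 11*p^2 + 38*p - 40) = (p - 4)*(p - 2)*(p + 1)*(p^2 - 9*p + 20) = (p - 4)^2*(p - 2)*(p + 1)*(p - 5)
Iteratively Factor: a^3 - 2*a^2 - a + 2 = (a - 1)*(a^2 - a - 2) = (a - 1)*(a + 1)*(a - 2)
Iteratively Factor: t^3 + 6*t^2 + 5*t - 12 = (t + 3)*(t^2 + 3*t - 4) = (t - 1)*(t + 3)*(t + 4)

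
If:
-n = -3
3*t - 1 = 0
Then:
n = 3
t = 1/3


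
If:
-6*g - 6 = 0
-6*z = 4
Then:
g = -1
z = -2/3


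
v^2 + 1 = (v - I)*(v + I)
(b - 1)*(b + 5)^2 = b^3 + 9*b^2 + 15*b - 25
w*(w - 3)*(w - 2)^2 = w^4 - 7*w^3 + 16*w^2 - 12*w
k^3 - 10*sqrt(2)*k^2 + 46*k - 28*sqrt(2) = (k - 7*sqrt(2))*(k - 2*sqrt(2))*(k - sqrt(2))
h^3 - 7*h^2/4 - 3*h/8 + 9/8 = (h - 3/2)*(h - 1)*(h + 3/4)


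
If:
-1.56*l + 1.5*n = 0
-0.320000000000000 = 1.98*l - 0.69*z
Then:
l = 0.348484848484849*z - 0.161616161616162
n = 0.362424242424242*z - 0.168080808080808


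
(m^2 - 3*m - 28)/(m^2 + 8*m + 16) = (m - 7)/(m + 4)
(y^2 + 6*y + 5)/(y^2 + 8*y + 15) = (y + 1)/(y + 3)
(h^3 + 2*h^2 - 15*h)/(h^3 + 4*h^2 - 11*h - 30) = h/(h + 2)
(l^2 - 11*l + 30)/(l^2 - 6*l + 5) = (l - 6)/(l - 1)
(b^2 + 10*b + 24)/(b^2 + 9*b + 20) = (b + 6)/(b + 5)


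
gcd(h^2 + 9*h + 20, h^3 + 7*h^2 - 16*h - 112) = h + 4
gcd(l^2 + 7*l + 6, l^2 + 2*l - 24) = l + 6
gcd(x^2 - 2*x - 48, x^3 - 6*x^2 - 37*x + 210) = x + 6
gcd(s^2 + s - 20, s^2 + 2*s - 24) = s - 4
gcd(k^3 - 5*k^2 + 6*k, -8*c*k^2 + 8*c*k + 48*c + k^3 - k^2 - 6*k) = k - 3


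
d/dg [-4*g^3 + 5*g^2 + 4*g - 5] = -12*g^2 + 10*g + 4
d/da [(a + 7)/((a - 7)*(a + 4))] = (-a^2 - 14*a - 7)/(a^4 - 6*a^3 - 47*a^2 + 168*a + 784)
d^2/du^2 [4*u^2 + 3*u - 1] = 8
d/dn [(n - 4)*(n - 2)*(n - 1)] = 3*n^2 - 14*n + 14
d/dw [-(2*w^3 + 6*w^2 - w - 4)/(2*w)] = -2*w - 3 - 2/w^2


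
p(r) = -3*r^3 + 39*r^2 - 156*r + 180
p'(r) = -9*r^2 + 78*r - 156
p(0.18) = 153.17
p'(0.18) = -142.25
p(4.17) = -9.89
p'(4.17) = 12.76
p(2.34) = -9.93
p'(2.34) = -22.76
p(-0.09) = 194.36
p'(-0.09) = -163.09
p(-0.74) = 318.01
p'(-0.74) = -218.65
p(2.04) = -1.41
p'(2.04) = -34.33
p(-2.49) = 856.56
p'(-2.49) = -406.02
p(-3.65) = 1414.86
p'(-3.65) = -560.60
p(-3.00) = 1080.00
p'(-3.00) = -471.00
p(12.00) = -1260.00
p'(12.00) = -516.00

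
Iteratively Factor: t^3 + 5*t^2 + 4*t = (t)*(t^2 + 5*t + 4) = t*(t + 4)*(t + 1)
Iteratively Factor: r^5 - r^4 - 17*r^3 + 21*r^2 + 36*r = (r + 1)*(r^4 - 2*r^3 - 15*r^2 + 36*r) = (r - 3)*(r + 1)*(r^3 + r^2 - 12*r) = (r - 3)^2*(r + 1)*(r^2 + 4*r) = r*(r - 3)^2*(r + 1)*(r + 4)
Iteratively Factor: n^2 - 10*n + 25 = (n - 5)*(n - 5)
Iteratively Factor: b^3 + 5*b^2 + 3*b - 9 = (b + 3)*(b^2 + 2*b - 3) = (b - 1)*(b + 3)*(b + 3)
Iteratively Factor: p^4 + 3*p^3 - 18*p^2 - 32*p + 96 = (p + 4)*(p^3 - p^2 - 14*p + 24) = (p - 3)*(p + 4)*(p^2 + 2*p - 8) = (p - 3)*(p + 4)^2*(p - 2)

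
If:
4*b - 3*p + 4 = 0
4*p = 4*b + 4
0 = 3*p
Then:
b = -1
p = 0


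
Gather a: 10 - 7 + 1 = 4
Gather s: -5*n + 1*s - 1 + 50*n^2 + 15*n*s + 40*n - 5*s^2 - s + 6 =50*n^2 + 15*n*s + 35*n - 5*s^2 + 5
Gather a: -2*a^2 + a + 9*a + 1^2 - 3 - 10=-2*a^2 + 10*a - 12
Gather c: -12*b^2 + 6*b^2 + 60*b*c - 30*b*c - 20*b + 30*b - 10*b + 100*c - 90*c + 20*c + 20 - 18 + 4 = -6*b^2 + c*(30*b + 30) + 6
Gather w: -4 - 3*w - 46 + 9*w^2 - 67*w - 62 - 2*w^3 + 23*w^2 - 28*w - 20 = -2*w^3 + 32*w^2 - 98*w - 132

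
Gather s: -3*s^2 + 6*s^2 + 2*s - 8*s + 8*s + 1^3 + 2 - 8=3*s^2 + 2*s - 5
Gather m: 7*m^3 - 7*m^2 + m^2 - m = 7*m^3 - 6*m^2 - m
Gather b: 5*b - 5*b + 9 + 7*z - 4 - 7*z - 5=0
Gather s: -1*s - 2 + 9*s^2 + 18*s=9*s^2 + 17*s - 2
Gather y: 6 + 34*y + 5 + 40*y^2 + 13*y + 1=40*y^2 + 47*y + 12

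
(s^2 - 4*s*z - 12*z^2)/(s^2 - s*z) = (s^2 - 4*s*z - 12*z^2)/(s*(s - z))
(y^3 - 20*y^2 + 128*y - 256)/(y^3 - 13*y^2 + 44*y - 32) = (y - 8)/(y - 1)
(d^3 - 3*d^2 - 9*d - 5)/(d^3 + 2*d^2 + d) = (d - 5)/d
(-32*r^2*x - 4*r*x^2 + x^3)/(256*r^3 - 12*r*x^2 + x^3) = x/(-8*r + x)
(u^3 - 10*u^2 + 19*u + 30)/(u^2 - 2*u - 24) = (u^2 - 4*u - 5)/(u + 4)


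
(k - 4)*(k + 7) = k^2 + 3*k - 28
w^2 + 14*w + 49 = (w + 7)^2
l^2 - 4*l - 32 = (l - 8)*(l + 4)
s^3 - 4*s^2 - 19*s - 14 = (s - 7)*(s + 1)*(s + 2)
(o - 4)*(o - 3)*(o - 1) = o^3 - 8*o^2 + 19*o - 12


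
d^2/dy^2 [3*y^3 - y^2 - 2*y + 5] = 18*y - 2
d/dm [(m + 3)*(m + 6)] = 2*m + 9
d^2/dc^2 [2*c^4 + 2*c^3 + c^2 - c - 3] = 24*c^2 + 12*c + 2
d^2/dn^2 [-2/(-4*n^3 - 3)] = 48*n*(8*n^3 - 3)/(4*n^3 + 3)^3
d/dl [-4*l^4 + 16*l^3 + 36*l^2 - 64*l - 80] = -16*l^3 + 48*l^2 + 72*l - 64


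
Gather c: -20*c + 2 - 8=-20*c - 6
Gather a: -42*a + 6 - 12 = -42*a - 6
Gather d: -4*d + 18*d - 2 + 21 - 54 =14*d - 35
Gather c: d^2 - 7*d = d^2 - 7*d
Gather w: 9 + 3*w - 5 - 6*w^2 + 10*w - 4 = -6*w^2 + 13*w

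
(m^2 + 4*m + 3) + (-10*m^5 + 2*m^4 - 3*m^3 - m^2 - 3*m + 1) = -10*m^5 + 2*m^4 - 3*m^3 + m + 4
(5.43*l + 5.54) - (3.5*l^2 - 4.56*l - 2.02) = -3.5*l^2 + 9.99*l + 7.56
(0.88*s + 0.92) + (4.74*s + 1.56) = 5.62*s + 2.48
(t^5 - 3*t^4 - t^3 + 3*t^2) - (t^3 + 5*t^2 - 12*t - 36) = t^5 - 3*t^4 - 2*t^3 - 2*t^2 + 12*t + 36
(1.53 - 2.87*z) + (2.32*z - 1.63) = -0.55*z - 0.0999999999999999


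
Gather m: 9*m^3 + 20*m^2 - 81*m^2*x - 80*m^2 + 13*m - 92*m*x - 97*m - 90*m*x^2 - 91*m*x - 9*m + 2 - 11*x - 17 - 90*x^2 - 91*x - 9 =9*m^3 + m^2*(-81*x - 60) + m*(-90*x^2 - 183*x - 93) - 90*x^2 - 102*x - 24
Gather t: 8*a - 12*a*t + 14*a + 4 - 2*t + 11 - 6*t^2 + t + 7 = 22*a - 6*t^2 + t*(-12*a - 1) + 22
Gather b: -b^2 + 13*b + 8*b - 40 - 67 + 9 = -b^2 + 21*b - 98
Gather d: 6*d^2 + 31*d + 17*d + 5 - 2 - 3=6*d^2 + 48*d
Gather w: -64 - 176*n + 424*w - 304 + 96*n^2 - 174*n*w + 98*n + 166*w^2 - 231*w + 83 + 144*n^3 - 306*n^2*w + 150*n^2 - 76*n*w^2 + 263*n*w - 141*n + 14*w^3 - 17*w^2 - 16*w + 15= 144*n^3 + 246*n^2 - 219*n + 14*w^3 + w^2*(149 - 76*n) + w*(-306*n^2 + 89*n + 177) - 270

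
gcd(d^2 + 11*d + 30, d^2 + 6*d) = d + 6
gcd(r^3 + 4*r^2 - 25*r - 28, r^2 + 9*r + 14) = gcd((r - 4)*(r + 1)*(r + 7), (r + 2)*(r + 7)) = r + 7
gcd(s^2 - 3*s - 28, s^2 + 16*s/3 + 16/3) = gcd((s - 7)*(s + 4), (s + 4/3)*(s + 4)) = s + 4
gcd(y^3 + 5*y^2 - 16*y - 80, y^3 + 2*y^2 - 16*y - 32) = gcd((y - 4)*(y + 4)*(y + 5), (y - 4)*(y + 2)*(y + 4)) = y^2 - 16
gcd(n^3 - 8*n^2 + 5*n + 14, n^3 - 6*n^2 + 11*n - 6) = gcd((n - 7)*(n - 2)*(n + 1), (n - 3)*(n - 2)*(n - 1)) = n - 2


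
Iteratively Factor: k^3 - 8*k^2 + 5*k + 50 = (k - 5)*(k^2 - 3*k - 10) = (k - 5)*(k + 2)*(k - 5)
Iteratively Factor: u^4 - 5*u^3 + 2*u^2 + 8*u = (u - 2)*(u^3 - 3*u^2 - 4*u) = u*(u - 2)*(u^2 - 3*u - 4) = u*(u - 2)*(u + 1)*(u - 4)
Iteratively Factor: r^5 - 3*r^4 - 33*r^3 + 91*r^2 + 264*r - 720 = (r + 4)*(r^4 - 7*r^3 - 5*r^2 + 111*r - 180) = (r + 4)^2*(r^3 - 11*r^2 + 39*r - 45) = (r - 3)*(r + 4)^2*(r^2 - 8*r + 15) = (r - 3)^2*(r + 4)^2*(r - 5)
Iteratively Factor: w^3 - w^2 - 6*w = (w)*(w^2 - w - 6) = w*(w - 3)*(w + 2)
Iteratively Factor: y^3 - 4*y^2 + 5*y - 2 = (y - 1)*(y^2 - 3*y + 2) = (y - 1)^2*(y - 2)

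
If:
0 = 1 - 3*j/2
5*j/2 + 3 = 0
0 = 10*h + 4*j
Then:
No Solution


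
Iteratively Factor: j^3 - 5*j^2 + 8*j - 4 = (j - 2)*(j^2 - 3*j + 2) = (j - 2)*(j - 1)*(j - 2)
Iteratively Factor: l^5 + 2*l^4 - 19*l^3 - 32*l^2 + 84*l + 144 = (l + 2)*(l^4 - 19*l^2 + 6*l + 72) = (l + 2)^2*(l^3 - 2*l^2 - 15*l + 36) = (l - 3)*(l + 2)^2*(l^2 + l - 12) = (l - 3)*(l + 2)^2*(l + 4)*(l - 3)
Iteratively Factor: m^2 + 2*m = (m)*(m + 2)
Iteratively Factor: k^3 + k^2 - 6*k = (k + 3)*(k^2 - 2*k) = k*(k + 3)*(k - 2)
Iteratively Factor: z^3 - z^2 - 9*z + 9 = (z + 3)*(z^2 - 4*z + 3) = (z - 3)*(z + 3)*(z - 1)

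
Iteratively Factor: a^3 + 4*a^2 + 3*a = (a + 1)*(a^2 + 3*a) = (a + 1)*(a + 3)*(a)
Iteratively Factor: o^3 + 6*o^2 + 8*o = (o + 4)*(o^2 + 2*o) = o*(o + 4)*(o + 2)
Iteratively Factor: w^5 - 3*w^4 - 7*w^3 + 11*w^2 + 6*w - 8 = (w - 1)*(w^4 - 2*w^3 - 9*w^2 + 2*w + 8) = (w - 4)*(w - 1)*(w^3 + 2*w^2 - w - 2) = (w - 4)*(w - 1)^2*(w^2 + 3*w + 2) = (w - 4)*(w - 1)^2*(w + 1)*(w + 2)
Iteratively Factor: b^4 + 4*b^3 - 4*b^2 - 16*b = (b - 2)*(b^3 + 6*b^2 + 8*b) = b*(b - 2)*(b^2 + 6*b + 8) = b*(b - 2)*(b + 4)*(b + 2)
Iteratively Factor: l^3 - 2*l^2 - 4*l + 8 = (l - 2)*(l^2 - 4) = (l - 2)^2*(l + 2)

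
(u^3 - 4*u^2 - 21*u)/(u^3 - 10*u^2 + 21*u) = (u + 3)/(u - 3)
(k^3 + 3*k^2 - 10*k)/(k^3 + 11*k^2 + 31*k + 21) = k*(k^2 + 3*k - 10)/(k^3 + 11*k^2 + 31*k + 21)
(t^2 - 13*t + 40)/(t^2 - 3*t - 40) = (t - 5)/(t + 5)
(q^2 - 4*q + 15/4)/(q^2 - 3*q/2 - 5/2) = (q - 3/2)/(q + 1)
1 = 1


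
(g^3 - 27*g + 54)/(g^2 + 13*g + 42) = (g^2 - 6*g + 9)/(g + 7)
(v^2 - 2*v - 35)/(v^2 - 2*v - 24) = (-v^2 + 2*v + 35)/(-v^2 + 2*v + 24)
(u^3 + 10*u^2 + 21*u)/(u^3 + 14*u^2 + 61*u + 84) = u/(u + 4)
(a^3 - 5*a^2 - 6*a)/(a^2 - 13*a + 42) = a*(a + 1)/(a - 7)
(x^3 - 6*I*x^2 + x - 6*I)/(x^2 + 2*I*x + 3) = (x^2 - 5*I*x + 6)/(x + 3*I)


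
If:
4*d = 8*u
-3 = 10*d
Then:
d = -3/10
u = -3/20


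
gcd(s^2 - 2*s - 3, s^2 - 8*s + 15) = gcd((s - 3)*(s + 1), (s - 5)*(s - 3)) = s - 3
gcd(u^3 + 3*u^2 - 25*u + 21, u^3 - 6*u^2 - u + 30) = u - 3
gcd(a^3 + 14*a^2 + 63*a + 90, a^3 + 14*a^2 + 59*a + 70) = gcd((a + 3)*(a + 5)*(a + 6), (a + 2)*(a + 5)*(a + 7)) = a + 5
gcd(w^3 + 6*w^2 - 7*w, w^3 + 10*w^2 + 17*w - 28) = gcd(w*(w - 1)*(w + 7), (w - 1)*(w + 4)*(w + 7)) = w^2 + 6*w - 7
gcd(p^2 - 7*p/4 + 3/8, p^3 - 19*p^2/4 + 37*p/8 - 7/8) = p - 1/4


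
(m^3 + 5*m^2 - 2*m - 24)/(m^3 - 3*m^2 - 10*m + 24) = (m + 4)/(m - 4)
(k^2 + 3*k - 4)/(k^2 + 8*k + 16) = (k - 1)/(k + 4)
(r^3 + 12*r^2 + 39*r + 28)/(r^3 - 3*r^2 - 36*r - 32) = (r + 7)/(r - 8)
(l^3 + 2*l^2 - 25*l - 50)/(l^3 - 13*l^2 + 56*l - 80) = (l^2 + 7*l + 10)/(l^2 - 8*l + 16)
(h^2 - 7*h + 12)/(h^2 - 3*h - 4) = (h - 3)/(h + 1)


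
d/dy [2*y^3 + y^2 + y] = 6*y^2 + 2*y + 1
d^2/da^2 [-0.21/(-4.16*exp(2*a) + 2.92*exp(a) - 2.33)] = ((0.6132 - 3.4944*exp(a))*(4.16*exp(2*a) - 2.92*exp(a) + 2.33) + 0.21*(8.32*exp(a) - 2.92)*(16.64*exp(a) - 5.84)*exp(a))*exp(a)/(4.16*exp(2*a) - 2.92*exp(a) + 2.33)^3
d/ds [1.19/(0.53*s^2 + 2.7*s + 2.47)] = (-1.2614*s - 3.213)/(0.53*s^2 + 2.7*s + 2.47)^2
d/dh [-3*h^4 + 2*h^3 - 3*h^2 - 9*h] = -12*h^3 + 6*h^2 - 6*h - 9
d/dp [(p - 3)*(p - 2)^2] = (p - 2)*(3*p - 8)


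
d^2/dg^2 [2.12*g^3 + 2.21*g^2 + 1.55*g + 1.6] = 12.72*g + 4.42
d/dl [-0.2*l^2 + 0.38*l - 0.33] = 0.38 - 0.4*l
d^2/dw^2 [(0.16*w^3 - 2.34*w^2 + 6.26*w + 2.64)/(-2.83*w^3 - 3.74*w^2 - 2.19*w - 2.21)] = (40.868596*w^6 - 294.864492*w^5 - 726.271956*w^4 - 786.718856*w^3 + 29.395344*w^2 + 275.088696*w + 101.77104)/(22.665187*w^9 + 89.859858*w^8 + 171.373197*w^7 + 244.489019*w^6 + 272.963913*w^5 + 228.731532*w^4 + 160.576824*w^3 + 86.597745*w^2 + 32.088537*w + 10.793861)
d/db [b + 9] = 1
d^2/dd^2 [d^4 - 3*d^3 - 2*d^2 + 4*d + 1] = 12*d^2 - 18*d - 4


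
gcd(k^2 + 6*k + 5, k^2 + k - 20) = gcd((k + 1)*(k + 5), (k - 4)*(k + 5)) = k + 5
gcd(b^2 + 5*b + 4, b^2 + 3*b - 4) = b + 4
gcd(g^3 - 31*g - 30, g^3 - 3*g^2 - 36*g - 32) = g + 1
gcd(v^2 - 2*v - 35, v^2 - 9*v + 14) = v - 7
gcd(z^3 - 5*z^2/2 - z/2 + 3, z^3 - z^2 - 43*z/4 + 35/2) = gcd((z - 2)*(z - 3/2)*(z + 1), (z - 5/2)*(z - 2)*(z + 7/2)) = z - 2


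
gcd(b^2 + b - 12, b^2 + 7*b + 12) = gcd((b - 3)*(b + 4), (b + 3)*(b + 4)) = b + 4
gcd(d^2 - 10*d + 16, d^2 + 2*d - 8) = d - 2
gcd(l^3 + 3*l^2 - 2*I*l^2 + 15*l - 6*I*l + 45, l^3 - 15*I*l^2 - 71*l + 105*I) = l - 5*I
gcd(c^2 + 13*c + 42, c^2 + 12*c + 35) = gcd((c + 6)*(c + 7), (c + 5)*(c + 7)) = c + 7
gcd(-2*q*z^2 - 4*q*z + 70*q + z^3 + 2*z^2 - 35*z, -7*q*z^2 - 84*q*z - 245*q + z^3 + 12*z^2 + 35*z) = z + 7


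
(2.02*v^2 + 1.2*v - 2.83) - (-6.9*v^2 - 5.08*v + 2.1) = 8.92*v^2 + 6.28*v - 4.93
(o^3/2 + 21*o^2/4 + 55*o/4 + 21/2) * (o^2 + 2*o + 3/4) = o^5/2 + 25*o^4/4 + 197*o^3/8 + 671*o^2/16 + 501*o/16 + 63/8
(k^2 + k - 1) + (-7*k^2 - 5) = -6*k^2 + k - 6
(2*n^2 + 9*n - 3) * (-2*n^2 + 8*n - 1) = -4*n^4 - 2*n^3 + 76*n^2 - 33*n + 3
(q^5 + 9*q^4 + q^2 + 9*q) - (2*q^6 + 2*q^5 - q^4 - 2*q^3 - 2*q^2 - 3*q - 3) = -2*q^6 - q^5 + 10*q^4 + 2*q^3 + 3*q^2 + 12*q + 3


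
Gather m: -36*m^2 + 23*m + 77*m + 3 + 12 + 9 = -36*m^2 + 100*m + 24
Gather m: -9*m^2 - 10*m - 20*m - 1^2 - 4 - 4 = -9*m^2 - 30*m - 9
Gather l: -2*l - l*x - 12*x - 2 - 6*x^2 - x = l*(-x - 2) - 6*x^2 - 13*x - 2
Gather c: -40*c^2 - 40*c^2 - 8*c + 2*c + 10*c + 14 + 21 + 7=-80*c^2 + 4*c + 42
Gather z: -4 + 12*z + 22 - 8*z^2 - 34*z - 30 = -8*z^2 - 22*z - 12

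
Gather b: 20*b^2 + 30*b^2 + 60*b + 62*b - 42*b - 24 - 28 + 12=50*b^2 + 80*b - 40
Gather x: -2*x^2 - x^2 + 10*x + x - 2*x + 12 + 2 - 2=-3*x^2 + 9*x + 12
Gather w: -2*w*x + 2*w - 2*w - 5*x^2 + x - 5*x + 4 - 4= -2*w*x - 5*x^2 - 4*x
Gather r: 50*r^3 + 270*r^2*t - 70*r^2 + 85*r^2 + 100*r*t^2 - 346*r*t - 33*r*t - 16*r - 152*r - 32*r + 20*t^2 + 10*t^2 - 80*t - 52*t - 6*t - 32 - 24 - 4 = 50*r^3 + r^2*(270*t + 15) + r*(100*t^2 - 379*t - 200) + 30*t^2 - 138*t - 60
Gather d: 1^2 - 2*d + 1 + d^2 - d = d^2 - 3*d + 2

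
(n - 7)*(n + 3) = n^2 - 4*n - 21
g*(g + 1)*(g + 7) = g^3 + 8*g^2 + 7*g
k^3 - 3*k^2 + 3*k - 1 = (k - 1)^3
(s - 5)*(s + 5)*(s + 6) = s^3 + 6*s^2 - 25*s - 150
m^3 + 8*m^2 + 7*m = m*(m + 1)*(m + 7)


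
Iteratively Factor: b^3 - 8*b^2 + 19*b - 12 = (b - 1)*(b^2 - 7*b + 12) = (b - 4)*(b - 1)*(b - 3)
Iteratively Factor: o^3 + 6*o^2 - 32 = (o - 2)*(o^2 + 8*o + 16) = (o - 2)*(o + 4)*(o + 4)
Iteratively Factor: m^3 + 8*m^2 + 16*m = (m + 4)*(m^2 + 4*m) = (m + 4)^2*(m)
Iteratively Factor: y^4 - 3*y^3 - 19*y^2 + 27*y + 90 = (y - 3)*(y^3 - 19*y - 30) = (y - 5)*(y - 3)*(y^2 + 5*y + 6) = (y - 5)*(y - 3)*(y + 2)*(y + 3)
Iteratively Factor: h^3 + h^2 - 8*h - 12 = (h - 3)*(h^2 + 4*h + 4) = (h - 3)*(h + 2)*(h + 2)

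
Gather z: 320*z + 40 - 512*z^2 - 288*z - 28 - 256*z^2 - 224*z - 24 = -768*z^2 - 192*z - 12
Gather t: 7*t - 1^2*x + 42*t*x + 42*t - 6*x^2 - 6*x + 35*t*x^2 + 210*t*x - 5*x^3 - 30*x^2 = t*(35*x^2 + 252*x + 49) - 5*x^3 - 36*x^2 - 7*x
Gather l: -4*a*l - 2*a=-4*a*l - 2*a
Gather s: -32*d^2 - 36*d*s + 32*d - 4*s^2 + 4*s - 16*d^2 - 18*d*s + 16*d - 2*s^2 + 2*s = -48*d^2 + 48*d - 6*s^2 + s*(6 - 54*d)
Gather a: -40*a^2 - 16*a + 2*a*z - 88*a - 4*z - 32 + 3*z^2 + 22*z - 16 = -40*a^2 + a*(2*z - 104) + 3*z^2 + 18*z - 48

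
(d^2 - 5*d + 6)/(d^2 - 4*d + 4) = (d - 3)/(d - 2)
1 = 1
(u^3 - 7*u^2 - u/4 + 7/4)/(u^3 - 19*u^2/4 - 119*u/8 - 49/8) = 2*(2*u - 1)/(4*u + 7)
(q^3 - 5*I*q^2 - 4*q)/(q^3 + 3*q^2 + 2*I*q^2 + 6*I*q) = (q^2 - 5*I*q - 4)/(q^2 + q*(3 + 2*I) + 6*I)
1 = 1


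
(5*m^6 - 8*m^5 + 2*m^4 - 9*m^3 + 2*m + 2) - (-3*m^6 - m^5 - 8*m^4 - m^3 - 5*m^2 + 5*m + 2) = 8*m^6 - 7*m^5 + 10*m^4 - 8*m^3 + 5*m^2 - 3*m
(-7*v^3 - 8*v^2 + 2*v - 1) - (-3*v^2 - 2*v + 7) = -7*v^3 - 5*v^2 + 4*v - 8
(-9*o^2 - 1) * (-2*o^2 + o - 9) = 18*o^4 - 9*o^3 + 83*o^2 - o + 9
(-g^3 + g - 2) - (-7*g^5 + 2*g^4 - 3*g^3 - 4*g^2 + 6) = 7*g^5 - 2*g^4 + 2*g^3 + 4*g^2 + g - 8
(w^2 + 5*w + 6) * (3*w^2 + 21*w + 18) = 3*w^4 + 36*w^3 + 141*w^2 + 216*w + 108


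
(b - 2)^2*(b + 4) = b^3 - 12*b + 16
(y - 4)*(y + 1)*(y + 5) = y^3 + 2*y^2 - 19*y - 20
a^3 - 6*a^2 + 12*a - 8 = (a - 2)^3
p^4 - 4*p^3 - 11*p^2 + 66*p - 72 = (p - 3)^2*(p - 2)*(p + 4)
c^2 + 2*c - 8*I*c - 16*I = (c + 2)*(c - 8*I)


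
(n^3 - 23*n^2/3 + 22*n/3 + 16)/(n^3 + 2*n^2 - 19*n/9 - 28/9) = 3*(3*n^2 - 26*n + 48)/(9*n^2 + 9*n - 28)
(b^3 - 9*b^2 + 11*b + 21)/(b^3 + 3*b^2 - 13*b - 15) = (b - 7)/(b + 5)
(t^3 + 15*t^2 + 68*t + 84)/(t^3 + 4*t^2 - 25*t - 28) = (t^2 + 8*t + 12)/(t^2 - 3*t - 4)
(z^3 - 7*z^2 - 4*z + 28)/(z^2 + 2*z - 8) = (z^2 - 5*z - 14)/(z + 4)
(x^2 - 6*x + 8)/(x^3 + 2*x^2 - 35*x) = (x^2 - 6*x + 8)/(x*(x^2 + 2*x - 35))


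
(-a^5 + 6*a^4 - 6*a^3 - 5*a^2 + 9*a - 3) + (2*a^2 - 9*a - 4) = -a^5 + 6*a^4 - 6*a^3 - 3*a^2 - 7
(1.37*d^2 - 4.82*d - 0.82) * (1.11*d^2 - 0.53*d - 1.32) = 1.5207*d^4 - 6.0763*d^3 - 0.164*d^2 + 6.797*d + 1.0824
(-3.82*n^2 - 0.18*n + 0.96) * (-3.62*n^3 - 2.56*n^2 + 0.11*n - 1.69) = 13.8284*n^5 + 10.4308*n^4 - 3.4346*n^3 + 3.9784*n^2 + 0.4098*n - 1.6224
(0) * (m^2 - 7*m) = 0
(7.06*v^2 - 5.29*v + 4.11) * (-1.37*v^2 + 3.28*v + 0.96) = -9.6722*v^4 + 30.4041*v^3 - 16.2043*v^2 + 8.4024*v + 3.9456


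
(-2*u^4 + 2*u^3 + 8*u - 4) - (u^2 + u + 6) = -2*u^4 + 2*u^3 - u^2 + 7*u - 10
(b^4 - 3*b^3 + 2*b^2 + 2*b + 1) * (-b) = -b^5 + 3*b^4 - 2*b^3 - 2*b^2 - b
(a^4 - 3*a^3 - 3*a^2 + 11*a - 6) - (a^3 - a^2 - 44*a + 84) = a^4 - 4*a^3 - 2*a^2 + 55*a - 90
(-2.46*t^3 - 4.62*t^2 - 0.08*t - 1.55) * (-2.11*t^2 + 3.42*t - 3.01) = 5.1906*t^5 + 1.335*t^4 - 8.227*t^3 + 16.9031*t^2 - 5.0602*t + 4.6655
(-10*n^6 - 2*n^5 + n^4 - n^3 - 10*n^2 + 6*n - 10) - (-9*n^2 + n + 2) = -10*n^6 - 2*n^5 + n^4 - n^3 - n^2 + 5*n - 12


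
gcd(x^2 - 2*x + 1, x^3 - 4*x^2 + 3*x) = x - 1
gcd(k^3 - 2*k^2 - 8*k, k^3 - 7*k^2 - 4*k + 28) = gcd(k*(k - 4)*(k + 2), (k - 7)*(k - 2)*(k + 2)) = k + 2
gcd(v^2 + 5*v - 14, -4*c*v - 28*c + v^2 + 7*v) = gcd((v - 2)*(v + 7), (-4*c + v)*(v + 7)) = v + 7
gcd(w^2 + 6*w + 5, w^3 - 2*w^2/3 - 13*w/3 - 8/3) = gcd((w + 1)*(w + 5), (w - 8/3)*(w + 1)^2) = w + 1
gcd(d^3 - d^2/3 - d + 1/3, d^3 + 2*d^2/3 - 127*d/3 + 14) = d - 1/3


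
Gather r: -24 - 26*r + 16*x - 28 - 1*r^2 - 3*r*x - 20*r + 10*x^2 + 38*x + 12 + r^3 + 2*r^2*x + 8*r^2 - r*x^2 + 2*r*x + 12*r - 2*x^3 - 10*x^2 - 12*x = r^3 + r^2*(2*x + 7) + r*(-x^2 - x - 34) - 2*x^3 + 42*x - 40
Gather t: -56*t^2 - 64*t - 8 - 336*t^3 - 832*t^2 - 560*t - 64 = -336*t^3 - 888*t^2 - 624*t - 72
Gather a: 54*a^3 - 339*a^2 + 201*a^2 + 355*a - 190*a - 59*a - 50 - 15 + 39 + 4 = 54*a^3 - 138*a^2 + 106*a - 22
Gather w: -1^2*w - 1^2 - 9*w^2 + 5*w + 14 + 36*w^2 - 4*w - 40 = 27*w^2 - 27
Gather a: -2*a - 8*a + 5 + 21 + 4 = 30 - 10*a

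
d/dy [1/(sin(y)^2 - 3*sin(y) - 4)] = (3 - 2*sin(y))*cos(y)/((sin(y) - 4)^2*(sin(y) + 1)^2)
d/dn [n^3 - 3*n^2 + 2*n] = 3*n^2 - 6*n + 2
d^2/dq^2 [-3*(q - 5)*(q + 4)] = -6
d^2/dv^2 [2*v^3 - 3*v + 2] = 12*v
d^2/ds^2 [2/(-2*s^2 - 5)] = 8*(5 - 6*s^2)/(2*s^2 + 5)^3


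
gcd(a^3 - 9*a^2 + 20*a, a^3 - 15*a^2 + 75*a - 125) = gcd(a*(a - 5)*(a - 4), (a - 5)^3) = a - 5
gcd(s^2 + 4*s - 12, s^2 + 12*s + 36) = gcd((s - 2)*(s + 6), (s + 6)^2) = s + 6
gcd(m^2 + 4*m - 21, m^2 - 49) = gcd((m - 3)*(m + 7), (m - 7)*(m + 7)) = m + 7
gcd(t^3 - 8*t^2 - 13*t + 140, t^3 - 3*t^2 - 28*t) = t^2 - 3*t - 28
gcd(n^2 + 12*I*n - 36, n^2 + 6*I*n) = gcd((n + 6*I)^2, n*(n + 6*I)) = n + 6*I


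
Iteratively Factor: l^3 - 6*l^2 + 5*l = (l - 5)*(l^2 - l) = l*(l - 5)*(l - 1)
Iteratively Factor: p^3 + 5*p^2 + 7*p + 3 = (p + 1)*(p^2 + 4*p + 3) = (p + 1)^2*(p + 3)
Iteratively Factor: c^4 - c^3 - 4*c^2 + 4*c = (c + 2)*(c^3 - 3*c^2 + 2*c) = c*(c + 2)*(c^2 - 3*c + 2) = c*(c - 2)*(c + 2)*(c - 1)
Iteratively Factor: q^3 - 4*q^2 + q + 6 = (q - 2)*(q^2 - 2*q - 3) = (q - 3)*(q - 2)*(q + 1)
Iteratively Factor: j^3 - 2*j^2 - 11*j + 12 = (j - 4)*(j^2 + 2*j - 3) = (j - 4)*(j + 3)*(j - 1)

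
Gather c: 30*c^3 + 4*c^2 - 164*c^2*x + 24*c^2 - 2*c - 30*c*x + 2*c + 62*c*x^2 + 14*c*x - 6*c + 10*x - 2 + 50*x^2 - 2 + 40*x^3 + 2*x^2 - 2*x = 30*c^3 + c^2*(28 - 164*x) + c*(62*x^2 - 16*x - 6) + 40*x^3 + 52*x^2 + 8*x - 4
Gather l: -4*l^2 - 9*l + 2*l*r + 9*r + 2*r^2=-4*l^2 + l*(2*r - 9) + 2*r^2 + 9*r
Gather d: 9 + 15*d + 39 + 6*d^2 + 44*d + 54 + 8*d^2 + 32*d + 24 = 14*d^2 + 91*d + 126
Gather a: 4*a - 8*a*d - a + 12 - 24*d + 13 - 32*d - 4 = a*(3 - 8*d) - 56*d + 21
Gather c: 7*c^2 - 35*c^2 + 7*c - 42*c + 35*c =-28*c^2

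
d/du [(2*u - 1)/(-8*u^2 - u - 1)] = (-16*u^2 - 2*u + (2*u - 1)*(16*u + 1) - 2)/(8*u^2 + u + 1)^2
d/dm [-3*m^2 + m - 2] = 1 - 6*m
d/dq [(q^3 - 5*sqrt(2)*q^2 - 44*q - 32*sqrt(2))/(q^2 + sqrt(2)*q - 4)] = (q^4 + 2*sqrt(2)*q^3 + 22*q^2 + 104*sqrt(2)*q + 240)/(q^4 + 2*sqrt(2)*q^3 - 6*q^2 - 8*sqrt(2)*q + 16)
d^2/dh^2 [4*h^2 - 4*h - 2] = 8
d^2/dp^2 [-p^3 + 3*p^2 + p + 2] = 6 - 6*p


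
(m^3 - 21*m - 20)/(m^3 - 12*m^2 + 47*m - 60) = (m^2 + 5*m + 4)/(m^2 - 7*m + 12)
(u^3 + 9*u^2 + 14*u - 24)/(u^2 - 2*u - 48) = (u^2 + 3*u - 4)/(u - 8)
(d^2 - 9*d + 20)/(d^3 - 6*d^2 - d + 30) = (d - 4)/(d^2 - d - 6)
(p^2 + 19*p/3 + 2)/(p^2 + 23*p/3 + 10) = (3*p + 1)/(3*p + 5)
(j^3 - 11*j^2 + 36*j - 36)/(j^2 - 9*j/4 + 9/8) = 8*(j^3 - 11*j^2 + 36*j - 36)/(8*j^2 - 18*j + 9)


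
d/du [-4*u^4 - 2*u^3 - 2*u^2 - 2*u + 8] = -16*u^3 - 6*u^2 - 4*u - 2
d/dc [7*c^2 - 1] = 14*c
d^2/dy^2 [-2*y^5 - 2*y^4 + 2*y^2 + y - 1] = -40*y^3 - 24*y^2 + 4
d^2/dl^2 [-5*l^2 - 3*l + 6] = -10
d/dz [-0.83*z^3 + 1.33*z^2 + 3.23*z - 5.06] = -2.49*z^2 + 2.66*z + 3.23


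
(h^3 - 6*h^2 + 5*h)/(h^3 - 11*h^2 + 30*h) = (h - 1)/(h - 6)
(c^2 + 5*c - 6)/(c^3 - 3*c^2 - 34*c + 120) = (c - 1)/(c^2 - 9*c + 20)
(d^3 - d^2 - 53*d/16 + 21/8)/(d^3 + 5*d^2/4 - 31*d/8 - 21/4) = (4*d - 3)/(2*(2*d + 3))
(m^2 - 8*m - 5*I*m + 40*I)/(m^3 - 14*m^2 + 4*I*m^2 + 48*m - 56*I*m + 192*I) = (m - 5*I)/(m^2 + m*(-6 + 4*I) - 24*I)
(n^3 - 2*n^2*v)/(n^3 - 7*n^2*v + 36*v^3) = n^2*(n - 2*v)/(n^3 - 7*n^2*v + 36*v^3)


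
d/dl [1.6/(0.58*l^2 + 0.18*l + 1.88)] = (-1.856*l - 0.288)/(0.58*l^2 + 0.18*l + 1.88)^2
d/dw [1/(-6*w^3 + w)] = (18*w^2 - 1)/(w^2*(6*w^2 - 1)^2)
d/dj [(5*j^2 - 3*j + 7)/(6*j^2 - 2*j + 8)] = (4*j^2 - 2*j - 5)/(2*(9*j^4 - 6*j^3 + 25*j^2 - 8*j + 16))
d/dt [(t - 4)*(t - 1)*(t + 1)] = 3*t^2 - 8*t - 1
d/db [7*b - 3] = 7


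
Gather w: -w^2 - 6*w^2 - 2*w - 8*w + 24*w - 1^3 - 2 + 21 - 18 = -7*w^2 + 14*w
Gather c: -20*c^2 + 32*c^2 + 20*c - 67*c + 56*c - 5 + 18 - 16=12*c^2 + 9*c - 3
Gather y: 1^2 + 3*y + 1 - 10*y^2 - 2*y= -10*y^2 + y + 2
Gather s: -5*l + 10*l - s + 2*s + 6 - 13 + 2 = 5*l + s - 5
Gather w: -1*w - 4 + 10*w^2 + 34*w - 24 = 10*w^2 + 33*w - 28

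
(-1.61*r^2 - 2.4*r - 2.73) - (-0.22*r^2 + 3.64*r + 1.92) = -1.39*r^2 - 6.04*r - 4.65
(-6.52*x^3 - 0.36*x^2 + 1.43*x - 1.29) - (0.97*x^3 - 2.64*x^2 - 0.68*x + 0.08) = -7.49*x^3 + 2.28*x^2 + 2.11*x - 1.37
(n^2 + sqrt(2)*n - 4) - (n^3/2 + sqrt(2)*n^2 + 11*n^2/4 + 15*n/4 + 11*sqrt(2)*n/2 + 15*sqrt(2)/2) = -n^3/2 - 7*n^2/4 - sqrt(2)*n^2 - 9*sqrt(2)*n/2 - 15*n/4 - 15*sqrt(2)/2 - 4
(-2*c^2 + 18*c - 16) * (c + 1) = -2*c^3 + 16*c^2 + 2*c - 16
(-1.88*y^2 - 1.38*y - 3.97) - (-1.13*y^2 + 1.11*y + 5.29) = -0.75*y^2 - 2.49*y - 9.26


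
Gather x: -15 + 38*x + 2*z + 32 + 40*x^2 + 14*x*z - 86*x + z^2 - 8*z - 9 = 40*x^2 + x*(14*z - 48) + z^2 - 6*z + 8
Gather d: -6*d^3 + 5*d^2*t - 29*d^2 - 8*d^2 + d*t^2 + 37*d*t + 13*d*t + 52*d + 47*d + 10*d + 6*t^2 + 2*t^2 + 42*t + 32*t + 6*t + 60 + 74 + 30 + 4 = -6*d^3 + d^2*(5*t - 37) + d*(t^2 + 50*t + 109) + 8*t^2 + 80*t + 168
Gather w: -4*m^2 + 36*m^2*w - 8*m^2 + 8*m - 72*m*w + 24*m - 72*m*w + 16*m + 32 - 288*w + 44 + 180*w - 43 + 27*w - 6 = -12*m^2 + 48*m + w*(36*m^2 - 144*m - 81) + 27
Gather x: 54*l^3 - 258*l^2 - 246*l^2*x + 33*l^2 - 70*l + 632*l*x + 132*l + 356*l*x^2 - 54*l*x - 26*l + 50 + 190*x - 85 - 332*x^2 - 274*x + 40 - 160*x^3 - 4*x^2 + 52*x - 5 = 54*l^3 - 225*l^2 + 36*l - 160*x^3 + x^2*(356*l - 336) + x*(-246*l^2 + 578*l - 32)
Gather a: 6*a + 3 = 6*a + 3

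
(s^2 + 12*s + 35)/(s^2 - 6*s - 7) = (s^2 + 12*s + 35)/(s^2 - 6*s - 7)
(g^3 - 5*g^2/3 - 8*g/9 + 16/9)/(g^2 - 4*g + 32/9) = (3*g^2 - g - 4)/(3*g - 8)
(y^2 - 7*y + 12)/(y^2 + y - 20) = (y - 3)/(y + 5)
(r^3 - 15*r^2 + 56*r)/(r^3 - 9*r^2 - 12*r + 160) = r*(r - 7)/(r^2 - r - 20)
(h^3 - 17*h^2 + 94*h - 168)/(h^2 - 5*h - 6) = (h^2 - 11*h + 28)/(h + 1)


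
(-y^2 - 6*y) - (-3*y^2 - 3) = 2*y^2 - 6*y + 3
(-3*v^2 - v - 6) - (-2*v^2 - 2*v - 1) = -v^2 + v - 5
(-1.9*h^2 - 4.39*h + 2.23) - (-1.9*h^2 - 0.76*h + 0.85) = 1.38 - 3.63*h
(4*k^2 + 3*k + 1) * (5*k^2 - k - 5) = 20*k^4 + 11*k^3 - 18*k^2 - 16*k - 5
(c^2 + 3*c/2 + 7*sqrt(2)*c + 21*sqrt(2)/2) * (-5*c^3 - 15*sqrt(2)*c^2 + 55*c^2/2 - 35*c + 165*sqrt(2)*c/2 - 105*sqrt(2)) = -5*c^5 - 50*sqrt(2)*c^4 + 20*c^4 - 815*c^3/4 + 200*sqrt(2)*c^3 + 125*sqrt(2)*c^2/2 + 1575*c^2/2 - 525*sqrt(2)*c + 525*c/2 - 2205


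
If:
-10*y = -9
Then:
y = 9/10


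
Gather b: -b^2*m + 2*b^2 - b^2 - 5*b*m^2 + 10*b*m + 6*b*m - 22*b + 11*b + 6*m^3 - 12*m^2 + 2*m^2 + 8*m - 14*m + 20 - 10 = b^2*(1 - m) + b*(-5*m^2 + 16*m - 11) + 6*m^3 - 10*m^2 - 6*m + 10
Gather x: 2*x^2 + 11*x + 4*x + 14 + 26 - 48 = 2*x^2 + 15*x - 8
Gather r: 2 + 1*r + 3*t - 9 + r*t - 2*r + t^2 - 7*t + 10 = r*(t - 1) + t^2 - 4*t + 3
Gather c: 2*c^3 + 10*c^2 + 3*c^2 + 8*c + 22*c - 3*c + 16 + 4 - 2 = 2*c^3 + 13*c^2 + 27*c + 18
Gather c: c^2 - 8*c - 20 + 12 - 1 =c^2 - 8*c - 9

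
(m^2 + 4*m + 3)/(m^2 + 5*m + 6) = (m + 1)/(m + 2)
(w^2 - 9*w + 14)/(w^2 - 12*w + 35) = (w - 2)/(w - 5)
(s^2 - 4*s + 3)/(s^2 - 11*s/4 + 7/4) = 4*(s - 3)/(4*s - 7)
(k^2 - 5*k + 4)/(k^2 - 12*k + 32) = (k - 1)/(k - 8)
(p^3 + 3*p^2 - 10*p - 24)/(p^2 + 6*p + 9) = (p^3 + 3*p^2 - 10*p - 24)/(p^2 + 6*p + 9)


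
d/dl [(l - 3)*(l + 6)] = 2*l + 3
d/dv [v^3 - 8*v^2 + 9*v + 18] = 3*v^2 - 16*v + 9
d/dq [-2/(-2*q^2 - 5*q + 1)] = 2*(-4*q - 5)/(2*q^2 + 5*q - 1)^2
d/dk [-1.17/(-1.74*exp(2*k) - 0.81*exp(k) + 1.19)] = (-4.0716*exp(k) - 0.9477)*exp(k)/(1.74*exp(2*k) + 0.81*exp(k) - 1.19)^2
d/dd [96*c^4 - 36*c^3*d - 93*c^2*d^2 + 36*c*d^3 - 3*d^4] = -36*c^3 - 186*c^2*d + 108*c*d^2 - 12*d^3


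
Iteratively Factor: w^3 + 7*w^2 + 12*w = (w + 3)*(w^2 + 4*w) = w*(w + 3)*(w + 4)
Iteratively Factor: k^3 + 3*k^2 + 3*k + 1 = (k + 1)*(k^2 + 2*k + 1) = (k + 1)^2*(k + 1)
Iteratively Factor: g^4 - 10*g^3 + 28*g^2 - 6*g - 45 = (g - 5)*(g^3 - 5*g^2 + 3*g + 9) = (g - 5)*(g - 3)*(g^2 - 2*g - 3) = (g - 5)*(g - 3)^2*(g + 1)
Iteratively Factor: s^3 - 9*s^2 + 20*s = (s - 4)*(s^2 - 5*s) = s*(s - 4)*(s - 5)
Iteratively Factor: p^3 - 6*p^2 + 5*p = (p)*(p^2 - 6*p + 5) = p*(p - 1)*(p - 5)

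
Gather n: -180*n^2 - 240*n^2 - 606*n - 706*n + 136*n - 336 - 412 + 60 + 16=-420*n^2 - 1176*n - 672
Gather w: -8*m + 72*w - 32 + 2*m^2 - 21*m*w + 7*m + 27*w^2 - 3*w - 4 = 2*m^2 - m + 27*w^2 + w*(69 - 21*m) - 36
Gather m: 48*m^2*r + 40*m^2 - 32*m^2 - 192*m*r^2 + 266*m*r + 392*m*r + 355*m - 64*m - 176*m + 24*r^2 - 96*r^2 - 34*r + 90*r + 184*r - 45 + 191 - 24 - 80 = m^2*(48*r + 8) + m*(-192*r^2 + 658*r + 115) - 72*r^2 + 240*r + 42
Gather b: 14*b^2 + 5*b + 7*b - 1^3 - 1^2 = 14*b^2 + 12*b - 2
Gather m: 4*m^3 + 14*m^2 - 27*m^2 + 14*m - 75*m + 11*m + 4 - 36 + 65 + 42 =4*m^3 - 13*m^2 - 50*m + 75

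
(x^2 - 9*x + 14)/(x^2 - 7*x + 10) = (x - 7)/(x - 5)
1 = 1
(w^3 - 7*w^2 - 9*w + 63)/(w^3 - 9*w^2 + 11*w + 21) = (w + 3)/(w + 1)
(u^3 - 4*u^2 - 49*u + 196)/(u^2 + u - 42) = (u^2 - 11*u + 28)/(u - 6)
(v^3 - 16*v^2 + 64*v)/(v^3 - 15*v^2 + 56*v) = (v - 8)/(v - 7)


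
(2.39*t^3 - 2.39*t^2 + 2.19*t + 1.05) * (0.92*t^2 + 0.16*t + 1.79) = 2.1988*t^5 - 1.8164*t^4 + 5.9105*t^3 - 2.9617*t^2 + 4.0881*t + 1.8795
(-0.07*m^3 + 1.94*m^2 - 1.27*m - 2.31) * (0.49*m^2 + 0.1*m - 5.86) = -0.0343*m^5 + 0.9436*m^4 - 0.0180999999999999*m^3 - 12.6273*m^2 + 7.2112*m + 13.5366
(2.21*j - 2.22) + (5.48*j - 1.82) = 7.69*j - 4.04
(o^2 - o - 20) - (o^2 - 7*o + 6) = 6*o - 26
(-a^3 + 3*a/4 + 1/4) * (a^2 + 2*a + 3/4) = -a^5 - 2*a^4 + 7*a^2/4 + 17*a/16 + 3/16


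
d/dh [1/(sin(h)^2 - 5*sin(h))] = (5 - 2*sin(h))*cos(h)/((sin(h) - 5)^2*sin(h)^2)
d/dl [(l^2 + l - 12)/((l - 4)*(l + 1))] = 4*(-l^2 + 4*l - 10)/(l^4 - 6*l^3 + l^2 + 24*l + 16)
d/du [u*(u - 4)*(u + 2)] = 3*u^2 - 4*u - 8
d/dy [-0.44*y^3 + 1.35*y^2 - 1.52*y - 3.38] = -1.32*y^2 + 2.7*y - 1.52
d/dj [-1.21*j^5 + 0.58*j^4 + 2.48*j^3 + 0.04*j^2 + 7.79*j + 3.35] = -6.05*j^4 + 2.32*j^3 + 7.44*j^2 + 0.08*j + 7.79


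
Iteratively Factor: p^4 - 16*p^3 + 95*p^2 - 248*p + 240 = (p - 4)*(p^3 - 12*p^2 + 47*p - 60) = (p - 5)*(p - 4)*(p^2 - 7*p + 12) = (p - 5)*(p - 4)^2*(p - 3)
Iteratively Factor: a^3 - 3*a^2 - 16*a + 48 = (a - 3)*(a^2 - 16) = (a - 4)*(a - 3)*(a + 4)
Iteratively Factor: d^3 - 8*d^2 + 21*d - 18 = (d - 3)*(d^2 - 5*d + 6) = (d - 3)^2*(d - 2)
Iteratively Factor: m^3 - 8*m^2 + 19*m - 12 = (m - 3)*(m^2 - 5*m + 4) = (m - 4)*(m - 3)*(m - 1)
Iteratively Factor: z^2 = (z)*(z)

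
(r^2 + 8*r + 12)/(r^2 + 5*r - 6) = (r + 2)/(r - 1)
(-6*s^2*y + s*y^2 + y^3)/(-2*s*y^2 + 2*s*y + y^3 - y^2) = (3*s + y)/(y - 1)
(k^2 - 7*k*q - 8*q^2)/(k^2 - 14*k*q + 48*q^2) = (-k - q)/(-k + 6*q)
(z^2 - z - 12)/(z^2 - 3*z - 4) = (z + 3)/(z + 1)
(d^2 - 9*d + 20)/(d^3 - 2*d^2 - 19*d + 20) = (d - 4)/(d^2 + 3*d - 4)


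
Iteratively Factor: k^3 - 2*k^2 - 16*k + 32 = (k + 4)*(k^2 - 6*k + 8) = (k - 4)*(k + 4)*(k - 2)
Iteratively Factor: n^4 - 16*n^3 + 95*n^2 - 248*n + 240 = (n - 4)*(n^3 - 12*n^2 + 47*n - 60) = (n - 4)^2*(n^2 - 8*n + 15) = (n - 5)*(n - 4)^2*(n - 3)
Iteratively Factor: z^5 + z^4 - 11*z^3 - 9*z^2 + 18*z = (z - 3)*(z^4 + 4*z^3 + z^2 - 6*z) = z*(z - 3)*(z^3 + 4*z^2 + z - 6) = z*(z - 3)*(z + 2)*(z^2 + 2*z - 3) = z*(z - 3)*(z + 2)*(z + 3)*(z - 1)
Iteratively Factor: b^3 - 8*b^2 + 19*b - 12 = (b - 3)*(b^2 - 5*b + 4) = (b - 3)*(b - 1)*(b - 4)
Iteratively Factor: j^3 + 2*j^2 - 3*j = (j - 1)*(j^2 + 3*j) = j*(j - 1)*(j + 3)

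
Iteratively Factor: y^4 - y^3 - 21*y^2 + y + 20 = (y - 5)*(y^3 + 4*y^2 - y - 4) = (y - 5)*(y + 1)*(y^2 + 3*y - 4) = (y - 5)*(y + 1)*(y + 4)*(y - 1)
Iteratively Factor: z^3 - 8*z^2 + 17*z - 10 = (z - 5)*(z^2 - 3*z + 2) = (z - 5)*(z - 2)*(z - 1)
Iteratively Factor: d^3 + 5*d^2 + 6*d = (d + 3)*(d^2 + 2*d) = d*(d + 3)*(d + 2)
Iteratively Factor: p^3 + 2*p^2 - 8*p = (p - 2)*(p^2 + 4*p) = p*(p - 2)*(p + 4)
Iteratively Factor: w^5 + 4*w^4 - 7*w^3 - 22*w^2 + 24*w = (w + 4)*(w^4 - 7*w^2 + 6*w) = (w - 1)*(w + 4)*(w^3 + w^2 - 6*w) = (w - 2)*(w - 1)*(w + 4)*(w^2 + 3*w) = w*(w - 2)*(w - 1)*(w + 4)*(w + 3)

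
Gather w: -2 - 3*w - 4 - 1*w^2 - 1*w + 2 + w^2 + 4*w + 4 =0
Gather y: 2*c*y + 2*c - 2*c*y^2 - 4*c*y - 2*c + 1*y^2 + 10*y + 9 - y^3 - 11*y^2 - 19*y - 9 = -y^3 + y^2*(-2*c - 10) + y*(-2*c - 9)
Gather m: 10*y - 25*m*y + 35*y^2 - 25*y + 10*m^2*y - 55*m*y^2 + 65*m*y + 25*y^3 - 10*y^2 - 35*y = 10*m^2*y + m*(-55*y^2 + 40*y) + 25*y^3 + 25*y^2 - 50*y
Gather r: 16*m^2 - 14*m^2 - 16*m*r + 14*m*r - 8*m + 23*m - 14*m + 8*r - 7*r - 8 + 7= 2*m^2 + m + r*(1 - 2*m) - 1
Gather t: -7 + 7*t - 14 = 7*t - 21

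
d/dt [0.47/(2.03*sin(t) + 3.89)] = -0.9541*cos(t)/(2.03*sin(t) + 3.89)^2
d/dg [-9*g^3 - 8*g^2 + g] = -27*g^2 - 16*g + 1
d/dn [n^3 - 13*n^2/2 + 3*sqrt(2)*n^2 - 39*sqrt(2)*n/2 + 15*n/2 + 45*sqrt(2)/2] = 3*n^2 - 13*n + 6*sqrt(2)*n - 39*sqrt(2)/2 + 15/2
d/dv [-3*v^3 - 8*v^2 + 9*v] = -9*v^2 - 16*v + 9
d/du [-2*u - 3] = -2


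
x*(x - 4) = x^2 - 4*x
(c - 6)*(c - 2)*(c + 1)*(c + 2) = c^4 - 5*c^3 - 10*c^2 + 20*c + 24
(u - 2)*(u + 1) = u^2 - u - 2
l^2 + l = l*(l + 1)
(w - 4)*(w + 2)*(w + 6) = w^3 + 4*w^2 - 20*w - 48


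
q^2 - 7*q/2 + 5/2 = (q - 5/2)*(q - 1)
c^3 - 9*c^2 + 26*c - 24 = (c - 4)*(c - 3)*(c - 2)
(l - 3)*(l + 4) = l^2 + l - 12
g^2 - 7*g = g*(g - 7)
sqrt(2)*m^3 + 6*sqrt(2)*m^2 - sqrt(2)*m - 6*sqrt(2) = (m - 1)*(m + 6)*(sqrt(2)*m + sqrt(2))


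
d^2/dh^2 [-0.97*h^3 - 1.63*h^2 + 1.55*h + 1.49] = -5.82*h - 3.26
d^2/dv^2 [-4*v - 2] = 0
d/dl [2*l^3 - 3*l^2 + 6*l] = 6*l^2 - 6*l + 6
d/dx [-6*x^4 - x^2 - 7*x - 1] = -24*x^3 - 2*x - 7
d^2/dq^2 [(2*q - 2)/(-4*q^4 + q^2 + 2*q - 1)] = 4*(-4*(q - 1)*(-8*q^3 + q + 1)^2 + (16*q^3 - 2*q + (q - 1)*(24*q^2 - 1) - 2)*(4*q^4 - q^2 - 2*q + 1))/(4*q^4 - q^2 - 2*q + 1)^3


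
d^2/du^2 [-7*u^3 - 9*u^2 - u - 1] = -42*u - 18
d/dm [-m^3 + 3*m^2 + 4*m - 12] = -3*m^2 + 6*m + 4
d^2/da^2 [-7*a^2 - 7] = -14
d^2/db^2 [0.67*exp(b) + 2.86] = 0.67*exp(b)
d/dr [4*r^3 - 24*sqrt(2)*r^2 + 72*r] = 12*r^2 - 48*sqrt(2)*r + 72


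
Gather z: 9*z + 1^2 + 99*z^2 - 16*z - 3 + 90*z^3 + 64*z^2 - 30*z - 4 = 90*z^3 + 163*z^2 - 37*z - 6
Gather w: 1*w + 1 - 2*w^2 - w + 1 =2 - 2*w^2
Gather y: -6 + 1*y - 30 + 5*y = 6*y - 36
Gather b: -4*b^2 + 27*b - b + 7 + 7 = -4*b^2 + 26*b + 14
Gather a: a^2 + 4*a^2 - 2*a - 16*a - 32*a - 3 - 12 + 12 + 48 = 5*a^2 - 50*a + 45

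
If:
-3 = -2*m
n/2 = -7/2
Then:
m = 3/2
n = -7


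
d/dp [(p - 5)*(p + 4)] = 2*p - 1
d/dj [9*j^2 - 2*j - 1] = 18*j - 2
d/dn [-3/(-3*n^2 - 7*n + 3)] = 3*(-6*n - 7)/(3*n^2 + 7*n - 3)^2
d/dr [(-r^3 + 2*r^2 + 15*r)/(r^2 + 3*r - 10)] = (-r^4 - 6*r^3 + 21*r^2 - 40*r - 150)/(r^4 + 6*r^3 - 11*r^2 - 60*r + 100)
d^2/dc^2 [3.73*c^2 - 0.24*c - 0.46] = 7.46000000000000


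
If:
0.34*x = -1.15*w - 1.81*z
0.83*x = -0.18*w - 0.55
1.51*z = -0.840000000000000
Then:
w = 1.14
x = -0.91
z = -0.56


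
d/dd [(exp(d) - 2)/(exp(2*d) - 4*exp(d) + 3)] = (-2*(exp(d) - 2)^2 + exp(2*d) - 4*exp(d) + 3)*exp(d)/(exp(2*d) - 4*exp(d) + 3)^2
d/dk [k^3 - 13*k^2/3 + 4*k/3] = 3*k^2 - 26*k/3 + 4/3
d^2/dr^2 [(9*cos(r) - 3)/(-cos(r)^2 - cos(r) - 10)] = 6*(27*(1 - cos(2*r))^2*cos(r) - 7*(1 - cos(2*r))^2 + 1411*cos(r) + 2*cos(2*r) - 165*cos(3*r) - 6*cos(5*r) + 198)/(2*cos(r) + cos(2*r) + 21)^3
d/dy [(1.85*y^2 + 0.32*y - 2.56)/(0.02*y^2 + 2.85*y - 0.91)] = (5.2661*y^2 - 3.2646*y + 7.0048)/(0.0004*y^4 + 0.114*y^3 + 8.0861*y^2 - 5.187*y + 0.8281)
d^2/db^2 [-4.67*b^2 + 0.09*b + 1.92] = -9.34000000000000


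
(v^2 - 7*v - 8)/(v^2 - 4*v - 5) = (v - 8)/(v - 5)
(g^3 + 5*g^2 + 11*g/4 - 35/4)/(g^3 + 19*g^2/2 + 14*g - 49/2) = (g + 5/2)/(g + 7)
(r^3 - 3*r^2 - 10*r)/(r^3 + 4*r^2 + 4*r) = (r - 5)/(r + 2)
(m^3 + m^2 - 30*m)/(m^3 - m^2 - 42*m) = (m - 5)/(m - 7)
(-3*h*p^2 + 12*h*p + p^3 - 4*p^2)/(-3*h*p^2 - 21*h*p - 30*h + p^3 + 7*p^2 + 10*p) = p*(p - 4)/(p^2 + 7*p + 10)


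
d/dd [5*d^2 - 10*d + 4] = 10*d - 10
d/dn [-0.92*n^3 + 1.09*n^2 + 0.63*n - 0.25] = -2.76*n^2 + 2.18*n + 0.63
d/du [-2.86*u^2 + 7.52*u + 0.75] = 7.52 - 5.72*u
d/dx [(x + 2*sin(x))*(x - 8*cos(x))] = (x + 2*sin(x))*(8*sin(x) + 1) + (x - 8*cos(x))*(2*cos(x) + 1)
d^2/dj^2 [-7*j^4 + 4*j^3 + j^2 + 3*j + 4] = -84*j^2 + 24*j + 2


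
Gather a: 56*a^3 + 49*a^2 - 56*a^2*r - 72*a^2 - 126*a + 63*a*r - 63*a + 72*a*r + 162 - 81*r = 56*a^3 + a^2*(-56*r - 23) + a*(135*r - 189) - 81*r + 162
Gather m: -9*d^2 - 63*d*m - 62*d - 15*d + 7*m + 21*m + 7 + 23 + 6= -9*d^2 - 77*d + m*(28 - 63*d) + 36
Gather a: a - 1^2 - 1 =a - 2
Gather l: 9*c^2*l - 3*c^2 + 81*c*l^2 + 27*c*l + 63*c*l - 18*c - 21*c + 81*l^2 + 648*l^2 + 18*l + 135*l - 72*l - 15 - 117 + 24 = -3*c^2 - 39*c + l^2*(81*c + 729) + l*(9*c^2 + 90*c + 81) - 108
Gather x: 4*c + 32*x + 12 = 4*c + 32*x + 12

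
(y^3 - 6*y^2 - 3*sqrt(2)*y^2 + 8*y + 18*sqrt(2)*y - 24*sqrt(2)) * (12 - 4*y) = -4*y^4 + 12*sqrt(2)*y^3 + 36*y^3 - 108*sqrt(2)*y^2 - 104*y^2 + 96*y + 312*sqrt(2)*y - 288*sqrt(2)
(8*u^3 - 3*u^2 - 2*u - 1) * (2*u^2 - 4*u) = 16*u^5 - 38*u^4 + 8*u^3 + 6*u^2 + 4*u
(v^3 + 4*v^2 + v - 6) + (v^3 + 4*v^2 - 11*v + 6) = 2*v^3 + 8*v^2 - 10*v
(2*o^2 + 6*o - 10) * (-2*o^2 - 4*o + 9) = -4*o^4 - 20*o^3 + 14*o^2 + 94*o - 90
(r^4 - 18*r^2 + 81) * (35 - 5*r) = -5*r^5 + 35*r^4 + 90*r^3 - 630*r^2 - 405*r + 2835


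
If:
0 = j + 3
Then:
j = -3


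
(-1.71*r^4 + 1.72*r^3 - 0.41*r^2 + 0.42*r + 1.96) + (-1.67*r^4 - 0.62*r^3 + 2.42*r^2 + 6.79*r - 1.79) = -3.38*r^4 + 1.1*r^3 + 2.01*r^2 + 7.21*r + 0.17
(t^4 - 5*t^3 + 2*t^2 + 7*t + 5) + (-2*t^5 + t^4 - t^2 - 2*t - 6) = -2*t^5 + 2*t^4 - 5*t^3 + t^2 + 5*t - 1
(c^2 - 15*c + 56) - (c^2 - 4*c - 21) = 77 - 11*c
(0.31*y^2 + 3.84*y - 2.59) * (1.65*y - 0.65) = 0.5115*y^3 + 6.1345*y^2 - 6.7695*y + 1.6835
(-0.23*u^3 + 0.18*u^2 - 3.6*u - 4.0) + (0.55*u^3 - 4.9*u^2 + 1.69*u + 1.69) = 0.32*u^3 - 4.72*u^2 - 1.91*u - 2.31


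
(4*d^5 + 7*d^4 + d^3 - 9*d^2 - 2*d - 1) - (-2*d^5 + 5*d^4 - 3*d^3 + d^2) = 6*d^5 + 2*d^4 + 4*d^3 - 10*d^2 - 2*d - 1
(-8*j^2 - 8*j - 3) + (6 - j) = -8*j^2 - 9*j + 3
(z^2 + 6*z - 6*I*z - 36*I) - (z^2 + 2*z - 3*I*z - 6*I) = 4*z - 3*I*z - 30*I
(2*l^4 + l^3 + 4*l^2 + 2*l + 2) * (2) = 4*l^4 + 2*l^3 + 8*l^2 + 4*l + 4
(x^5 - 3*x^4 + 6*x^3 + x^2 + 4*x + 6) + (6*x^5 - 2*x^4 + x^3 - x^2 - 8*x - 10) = 7*x^5 - 5*x^4 + 7*x^3 - 4*x - 4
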